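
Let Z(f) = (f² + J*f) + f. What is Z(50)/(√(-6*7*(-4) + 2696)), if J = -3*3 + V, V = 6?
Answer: 600*√179/179 ≈ 44.846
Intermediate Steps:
J = -3 (J = -3*3 + 6 = -9 + 6 = -3)
Z(f) = f² - 2*f (Z(f) = (f² - 3*f) + f = f² - 2*f)
Z(50)/(√(-6*7*(-4) + 2696)) = (50*(-2 + 50))/(√(-6*7*(-4) + 2696)) = (50*48)/(√(-42*(-4) + 2696)) = 2400/(√(168 + 2696)) = 2400/(√2864) = 2400/((4*√179)) = 2400*(√179/716) = 600*√179/179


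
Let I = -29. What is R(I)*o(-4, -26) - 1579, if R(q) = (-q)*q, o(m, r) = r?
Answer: 20287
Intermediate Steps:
R(q) = -q²
R(I)*o(-4, -26) - 1579 = -1*(-29)²*(-26) - 1579 = -1*841*(-26) - 1579 = -841*(-26) - 1579 = 21866 - 1579 = 20287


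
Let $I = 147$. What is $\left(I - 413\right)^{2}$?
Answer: $70756$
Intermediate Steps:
$\left(I - 413\right)^{2} = \left(147 - 413\right)^{2} = \left(-266\right)^{2} = 70756$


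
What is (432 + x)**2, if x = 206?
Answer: 407044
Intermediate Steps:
(432 + x)**2 = (432 + 206)**2 = 638**2 = 407044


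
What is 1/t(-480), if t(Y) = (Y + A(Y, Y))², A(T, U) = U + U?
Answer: 1/2073600 ≈ 4.8225e-7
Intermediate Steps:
A(T, U) = 2*U
t(Y) = 9*Y² (t(Y) = (Y + 2*Y)² = (3*Y)² = 9*Y²)
1/t(-480) = 1/(9*(-480)²) = 1/(9*230400) = 1/2073600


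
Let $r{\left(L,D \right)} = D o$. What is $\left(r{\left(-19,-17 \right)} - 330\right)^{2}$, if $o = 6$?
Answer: $186624$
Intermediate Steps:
$r{\left(L,D \right)} = 6 D$ ($r{\left(L,D \right)} = D 6 = 6 D$)
$\left(r{\left(-19,-17 \right)} - 330\right)^{2} = \left(6 \left(-17\right) - 330\right)^{2} = \left(-102 - 330\right)^{2} = \left(-432\right)^{2} = 186624$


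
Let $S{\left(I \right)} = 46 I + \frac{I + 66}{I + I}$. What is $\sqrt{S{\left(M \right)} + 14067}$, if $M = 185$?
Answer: $\frac{\sqrt{3090884170}}{370} \approx 150.26$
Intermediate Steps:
$S{\left(I \right)} = 46 I + \frac{66 + I}{2 I}$
$\sqrt{S{\left(M \right)} + 14067} = \sqrt{\left(\frac{1}{2} + \frac{33}{185} + 46 \cdot 185\right) + 14067} = \sqrt{\left(\frac{1}{2} + 33 \cdot \frac{1}{185} + 8510\right) + 14067} = \sqrt{\left(\frac{1}{2} + \frac{33}{185} + 8510\right) + 14067} = \sqrt{\frac{3148951}{370} + 14067} = \sqrt{\frac{8353741}{370}} = \frac{\sqrt{3090884170}}{370}$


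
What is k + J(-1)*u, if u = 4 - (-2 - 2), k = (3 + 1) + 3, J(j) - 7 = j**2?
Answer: 71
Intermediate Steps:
J(j) = 7 + j**2
k = 7 (k = 4 + 3 = 7)
u = 8 (u = 4 - 1*(-4) = 4 + 4 = 8)
k + J(-1)*u = 7 + (7 + (-1)**2)*8 = 7 + (7 + 1)*8 = 7 + 8*8 = 7 + 64 = 71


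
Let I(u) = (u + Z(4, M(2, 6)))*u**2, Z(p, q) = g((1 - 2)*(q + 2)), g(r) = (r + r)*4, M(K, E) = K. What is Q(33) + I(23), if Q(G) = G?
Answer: -4728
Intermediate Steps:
g(r) = 8*r (g(r) = (2*r)*4 = 8*r)
Z(p, q) = -16 - 8*q (Z(p, q) = 8*((1 - 2)*(q + 2)) = 8*(-(2 + q)) = 8*(-2 - q) = -16 - 8*q)
I(u) = u**2*(-32 + u) (I(u) = (u + (-16 - 8*2))*u**2 = (u + (-16 - 16))*u**2 = (u - 32)*u**2 = (-32 + u)*u**2 = u**2*(-32 + u))
Q(33) + I(23) = 33 + 23**2*(-32 + 23) = 33 + 529*(-9) = 33 - 4761 = -4728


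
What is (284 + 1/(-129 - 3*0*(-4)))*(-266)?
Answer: -9744910/129 ≈ -75542.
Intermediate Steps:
(284 + 1/(-129 - 3*0*(-4)))*(-266) = (284 + 1/(-129 + 0*(-4)))*(-266) = (284 + 1/(-129 + 0))*(-266) = (284 + 1/(-129))*(-266) = (284 - 1/129)*(-266) = (36635/129)*(-266) = -9744910/129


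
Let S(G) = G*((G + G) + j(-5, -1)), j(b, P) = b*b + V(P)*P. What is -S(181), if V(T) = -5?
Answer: -70952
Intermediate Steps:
j(b, P) = b² - 5*P (j(b, P) = b*b - 5*P = b² - 5*P)
S(G) = G*(30 + 2*G) (S(G) = G*((G + G) + ((-5)² - 5*(-1))) = G*(2*G + (25 + 5)) = G*(2*G + 30) = G*(30 + 2*G))
-S(181) = -2*181*(15 + 181) = -2*181*196 = -1*70952 = -70952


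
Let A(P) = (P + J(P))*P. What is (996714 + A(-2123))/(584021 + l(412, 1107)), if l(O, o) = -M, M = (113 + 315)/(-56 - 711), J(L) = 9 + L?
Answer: 1532752091/89588907 ≈ 17.109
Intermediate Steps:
M = -428/767 (M = 428/(-767) = 428*(-1/767) = -428/767 ≈ -0.55802)
l(O, o) = 428/767 (l(O, o) = -1*(-428/767) = 428/767)
A(P) = P*(9 + 2*P) (A(P) = (P + (9 + P))*P = (9 + 2*P)*P = P*(9 + 2*P))
(996714 + A(-2123))/(584021 + l(412, 1107)) = (996714 - 2123*(9 + 2*(-2123)))/(584021 + 428/767) = (996714 - 2123*(9 - 4246))/(447944535/767) = (996714 - 2123*(-4237))*(767/447944535) = (996714 + 8995151)*(767/447944535) = 9991865*(767/447944535) = 1532752091/89588907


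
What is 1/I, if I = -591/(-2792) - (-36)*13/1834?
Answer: 2560264/1195275 ≈ 2.1420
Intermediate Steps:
I = 1195275/2560264 (I = -591*(-1/2792) - 4*(-117)*(1/1834) = 591/2792 + 468*(1/1834) = 591/2792 + 234/917 = 1195275/2560264 ≈ 0.46686)
1/I = 1/(1195275/2560264) = 2560264/1195275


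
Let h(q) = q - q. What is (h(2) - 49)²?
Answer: 2401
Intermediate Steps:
h(q) = 0
(h(2) - 49)² = (0 - 49)² = (-49)² = 2401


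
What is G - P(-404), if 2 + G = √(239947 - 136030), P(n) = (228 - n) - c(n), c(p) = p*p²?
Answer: -65939898 + √103917 ≈ -6.5940e+7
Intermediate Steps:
c(p) = p³
P(n) = 228 - n - n³ (P(n) = (228 - n) - n³ = 228 - n - n³)
G = -2 + √103917 (G = -2 + √(239947 - 136030) = -2 + √103917 ≈ 320.36)
G - P(-404) = (-2 + √103917) - (228 - 1*(-404) - 1*(-404)³) = (-2 + √103917) - (228 + 404 - 1*(-65939264)) = (-2 + √103917) - (228 + 404 + 65939264) = (-2 + √103917) - 1*65939896 = (-2 + √103917) - 65939896 = -65939898 + √103917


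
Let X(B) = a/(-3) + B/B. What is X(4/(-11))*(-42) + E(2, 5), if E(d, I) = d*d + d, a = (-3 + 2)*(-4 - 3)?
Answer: 62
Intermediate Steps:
a = 7 (a = -1*(-7) = 7)
E(d, I) = d + d² (E(d, I) = d² + d = d + d²)
X(B) = -4/3 (X(B) = 7/(-3) + B/B = 7*(-⅓) + 1 = -7/3 + 1 = -4/3)
X(4/(-11))*(-42) + E(2, 5) = -4/3*(-42) + 2*(1 + 2) = 56 + 2*3 = 56 + 6 = 62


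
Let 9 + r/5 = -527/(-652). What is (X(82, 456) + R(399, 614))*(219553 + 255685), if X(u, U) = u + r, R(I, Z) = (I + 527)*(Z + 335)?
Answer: 136152694663933/326 ≈ 4.1765e+11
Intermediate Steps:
r = -26705/652 (r = -45 + 5*(-527/(-652)) = -45 + 5*(-527*(-1/652)) = -45 + 5*(527/652) = -45 + 2635/652 = -26705/652 ≈ -40.959)
R(I, Z) = (335 + Z)*(527 + I) (R(I, Z) = (527 + I)*(335 + Z) = (335 + Z)*(527 + I))
X(u, U) = -26705/652 + u (X(u, U) = u - 26705/652 = -26705/652 + u)
(X(82, 456) + R(399, 614))*(219553 + 255685) = ((-26705/652 + 82) + (176545 + 335*399 + 527*614 + 399*614))*(219553 + 255685) = (26759/652 + (176545 + 133665 + 323578 + 244986))*475238 = (26759/652 + 878774)*475238 = (572987407/652)*475238 = 136152694663933/326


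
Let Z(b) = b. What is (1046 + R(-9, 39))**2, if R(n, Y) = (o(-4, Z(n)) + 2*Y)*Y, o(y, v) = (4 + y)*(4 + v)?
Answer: 16711744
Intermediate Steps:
o(y, v) = (4 + v)*(4 + y)
R(n, Y) = 2*Y**2 (R(n, Y) = ((16 + 4*n + 4*(-4) + n*(-4)) + 2*Y)*Y = ((16 + 4*n - 16 - 4*n) + 2*Y)*Y = (0 + 2*Y)*Y = (2*Y)*Y = 2*Y**2)
(1046 + R(-9, 39))**2 = (1046 + 2*39**2)**2 = (1046 + 2*1521)**2 = (1046 + 3042)**2 = 4088**2 = 16711744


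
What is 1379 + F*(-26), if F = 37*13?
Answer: -11127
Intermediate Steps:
F = 481
1379 + F*(-26) = 1379 + 481*(-26) = 1379 - 12506 = -11127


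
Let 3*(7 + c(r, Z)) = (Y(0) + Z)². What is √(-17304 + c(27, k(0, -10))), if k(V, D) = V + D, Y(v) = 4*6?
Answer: I*√155211/3 ≈ 131.32*I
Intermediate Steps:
Y(v) = 24
k(V, D) = D + V
c(r, Z) = -7 + (24 + Z)²/3
√(-17304 + c(27, k(0, -10))) = √(-17304 + (-7 + (24 + (-10 + 0))²/3)) = √(-17304 + (-7 + (24 - 10)²/3)) = √(-17304 + (-7 + (⅓)*14²)) = √(-17304 + (-7 + (⅓)*196)) = √(-17304 + (-7 + 196/3)) = √(-17304 + 175/3) = √(-51737/3) = I*√155211/3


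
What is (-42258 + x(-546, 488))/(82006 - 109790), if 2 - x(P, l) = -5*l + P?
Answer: 19635/13892 ≈ 1.4134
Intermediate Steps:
x(P, l) = 2 - P + 5*l (x(P, l) = 2 - (-5*l + P) = 2 - (P - 5*l) = 2 + (-P + 5*l) = 2 - P + 5*l)
(-42258 + x(-546, 488))/(82006 - 109790) = (-42258 + (2 - 1*(-546) + 5*488))/(82006 - 109790) = (-42258 + (2 + 546 + 2440))/(-27784) = (-42258 + 2988)*(-1/27784) = -39270*(-1/27784) = 19635/13892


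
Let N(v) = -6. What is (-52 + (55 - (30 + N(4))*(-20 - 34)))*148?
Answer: 192252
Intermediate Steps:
(-52 + (55 - (30 + N(4))*(-20 - 34)))*148 = (-52 + (55 - (30 - 6)*(-20 - 34)))*148 = (-52 + (55 - 24*(-54)))*148 = (-52 + (55 - 1*(-1296)))*148 = (-52 + (55 + 1296))*148 = (-52 + 1351)*148 = 1299*148 = 192252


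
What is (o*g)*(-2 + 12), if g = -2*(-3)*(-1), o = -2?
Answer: 120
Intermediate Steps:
g = -6 (g = 6*(-1) = -6)
(o*g)*(-2 + 12) = (-2*(-6))*(-2 + 12) = 12*10 = 120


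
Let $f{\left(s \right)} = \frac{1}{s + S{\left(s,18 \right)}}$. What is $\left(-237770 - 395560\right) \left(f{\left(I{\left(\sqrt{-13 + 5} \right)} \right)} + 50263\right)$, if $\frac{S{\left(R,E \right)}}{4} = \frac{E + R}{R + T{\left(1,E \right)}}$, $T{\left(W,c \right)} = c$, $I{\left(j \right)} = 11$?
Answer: $-31833108012$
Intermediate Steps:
$S{\left(R,E \right)} = 4$ ($S{\left(R,E \right)} = 4 \frac{E + R}{R + E} = 4 \frac{E + R}{E + R} = 4 \cdot 1 = 4$)
$f{\left(s \right)} = \frac{1}{4 + s}$ ($f{\left(s \right)} = \frac{1}{s + 4} = \frac{1}{4 + s}$)
$\left(-237770 - 395560\right) \left(f{\left(I{\left(\sqrt{-13 + 5} \right)} \right)} + 50263\right) = \left(-237770 - 395560\right) \left(\frac{1}{4 + 11} + 50263\right) = - 633330 \left(\frac{1}{15} + 50263\right) = \left(-633330\right) \frac{753946}{15} = -31833108012$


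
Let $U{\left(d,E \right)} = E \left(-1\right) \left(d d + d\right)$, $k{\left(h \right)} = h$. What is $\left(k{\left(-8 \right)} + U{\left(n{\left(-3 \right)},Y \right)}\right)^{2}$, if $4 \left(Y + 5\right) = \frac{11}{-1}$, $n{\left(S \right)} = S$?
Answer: $\frac{5929}{4} \approx 1482.3$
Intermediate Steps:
$Y = - \frac{31}{4}$ ($Y = -5 + \frac{11 \frac{1}{-1}}{4} = -5 + \frac{11 \left(-1\right)}{4} = -5 + \frac{1}{4} \left(-11\right) = -5 - \frac{11}{4} = - \frac{31}{4} \approx -7.75$)
$U{\left(d,E \right)} = - E \left(d + d^{2}\right)$ ($U{\left(d,E \right)} = - E \left(d^{2} + d\right) = - E \left(d + d^{2}\right)$)
$\left(k{\left(-8 \right)} + U{\left(n{\left(-3 \right)},Y \right)}\right)^{2} = \left(-8 - \left(- \frac{31}{4}\right) \left(-3\right) \left(1 - 3\right)\right)^{2} = \left(-8 - \left(- \frac{31}{4}\right) \left(-3\right) \left(-2\right)\right)^{2} = \left(-8 + \frac{93}{2}\right)^{2} = \left(\frac{77}{2}\right)^{2} = \frac{5929}{4}$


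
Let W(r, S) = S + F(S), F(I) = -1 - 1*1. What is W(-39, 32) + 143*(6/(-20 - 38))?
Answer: 441/29 ≈ 15.207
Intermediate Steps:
F(I) = -2 (F(I) = -1 - 1 = -2)
W(r, S) = -2 + S (W(r, S) = S - 2 = -2 + S)
W(-39, 32) + 143*(6/(-20 - 38)) = (-2 + 32) + 143*(6/(-20 - 38)) = 30 + 143*(6/(-58)) = 30 + 143*(6*(-1/58)) = 30 + 143*(-3/29) = 30 - 429/29 = 441/29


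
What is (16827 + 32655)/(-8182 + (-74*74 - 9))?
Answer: -49482/13667 ≈ -3.6205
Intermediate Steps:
(16827 + 32655)/(-8182 + (-74*74 - 9)) = 49482/(-8182 + (-5476 - 9)) = 49482/(-8182 - 5485) = 49482/(-13667) = 49482*(-1/13667) = -49482/13667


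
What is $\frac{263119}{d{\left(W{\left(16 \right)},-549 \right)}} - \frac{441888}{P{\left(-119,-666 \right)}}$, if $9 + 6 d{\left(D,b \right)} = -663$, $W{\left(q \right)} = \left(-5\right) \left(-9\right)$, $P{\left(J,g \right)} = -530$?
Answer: $- \frac{44980807}{29680} \approx -1515.5$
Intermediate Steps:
$W{\left(q \right)} = 45$
$d{\left(D,b \right)} = -112$ ($d{\left(D,b \right)} = - \frac{3}{2} + \frac{1}{6} \left(-663\right) = - \frac{3}{2} - \frac{221}{2} = -112$)
$\frac{263119}{d{\left(W{\left(16 \right)},-549 \right)}} - \frac{441888}{P{\left(-119,-666 \right)}} = \frac{263119}{-112} - \frac{441888}{-530} = 263119 \left(- \frac{1}{112}\right) - - \frac{220944}{265} = - \frac{263119}{112} + \frac{220944}{265} = - \frac{44980807}{29680}$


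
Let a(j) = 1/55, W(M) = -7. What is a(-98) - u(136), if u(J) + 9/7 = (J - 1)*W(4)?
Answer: 364327/385 ≈ 946.30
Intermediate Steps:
a(j) = 1/55
u(J) = 40/7 - 7*J (u(J) = -9/7 + (J - 1)*(-7) = -9/7 + (-1 + J)*(-7) = -9/7 + (7 - 7*J) = 40/7 - 7*J)
a(-98) - u(136) = 1/55 - (40/7 - 7*136) = 1/55 - (40/7 - 952) = 1/55 - 1*(-6624/7) = 1/55 + 6624/7 = 364327/385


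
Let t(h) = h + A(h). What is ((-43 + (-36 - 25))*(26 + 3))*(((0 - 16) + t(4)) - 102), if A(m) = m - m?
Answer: 343824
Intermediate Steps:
A(m) = 0
t(h) = h (t(h) = h + 0 = h)
((-43 + (-36 - 25))*(26 + 3))*(((0 - 16) + t(4)) - 102) = ((-43 + (-36 - 25))*(26 + 3))*(((0 - 16) + 4) - 102) = ((-43 - 61)*29)*((-16 + 4) - 102) = (-104*29)*(-12 - 102) = -3016*(-114) = 343824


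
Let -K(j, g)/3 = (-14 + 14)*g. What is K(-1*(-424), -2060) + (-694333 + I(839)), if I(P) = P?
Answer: -693494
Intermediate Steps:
K(j, g) = 0 (K(j, g) = -3*(-14 + 14)*g = -0*g = -3*0 = 0)
K(-1*(-424), -2060) + (-694333 + I(839)) = 0 + (-694333 + 839) = 0 - 693494 = -693494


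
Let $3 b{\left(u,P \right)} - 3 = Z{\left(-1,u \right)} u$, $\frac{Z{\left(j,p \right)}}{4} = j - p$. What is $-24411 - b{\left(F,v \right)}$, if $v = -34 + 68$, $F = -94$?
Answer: $-12756$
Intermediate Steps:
$Z{\left(j,p \right)} = - 4 p + 4 j$ ($Z{\left(j,p \right)} = 4 \left(j - p\right) = - 4 p + 4 j$)
$v = 34$
$b{\left(u,P \right)} = 1 + \frac{u \left(-4 - 4 u\right)}{3}$ ($b{\left(u,P \right)} = 1 + \frac{\left(- 4 u + 4 \left(-1\right)\right) u}{3} = 1 + \frac{\left(- 4 u - 4\right) u}{3} = 1 + \frac{\left(-4 - 4 u\right) u}{3} = 1 + \frac{u \left(-4 - 4 u\right)}{3}$)
$-24411 - b{\left(F,v \right)} = -24411 - \left(1 - - \frac{376 \left(1 - 94\right)}{3}\right) = -24411 - \left(1 - \left(- \frac{376}{3}\right) \left(-93\right)\right) = -24411 - \left(1 - 11656\right) = -24411 - -11655 = -24411 + 11655 = -12756$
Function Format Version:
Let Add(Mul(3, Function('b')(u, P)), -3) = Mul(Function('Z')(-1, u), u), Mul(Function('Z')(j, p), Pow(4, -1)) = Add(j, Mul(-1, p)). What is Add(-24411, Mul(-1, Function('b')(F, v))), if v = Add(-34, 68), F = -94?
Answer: -12756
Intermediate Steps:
Function('Z')(j, p) = Add(Mul(-4, p), Mul(4, j)) (Function('Z')(j, p) = Mul(4, Add(j, Mul(-1, p))) = Add(Mul(-4, p), Mul(4, j)))
v = 34
Function('b')(u, P) = Add(1, Mul(Rational(1, 3), u, Add(-4, Mul(-4, u)))) (Function('b')(u, P) = Add(1, Mul(Rational(1, 3), Mul(Add(Mul(-4, u), Mul(4, -1)), u))) = Add(1, Mul(Rational(1, 3), Mul(Add(Mul(-4, u), -4), u))) = Add(1, Mul(Rational(1, 3), Mul(Add(-4, Mul(-4, u)), u))) = Add(1, Mul(Rational(1, 3), Mul(u, Add(-4, Mul(-4, u))))) = Add(1, Mul(Rational(1, 3), u, Add(-4, Mul(-4, u)))))
Add(-24411, Mul(-1, Function('b')(F, v))) = Add(-24411, Mul(-1, Add(1, Mul(Rational(-4, 3), -94, Add(1, -94))))) = Add(-24411, Mul(-1, Add(1, Mul(Rational(-4, 3), -94, -93)))) = Add(-24411, Mul(-1, Add(1, -11656))) = Add(-24411, Mul(-1, -11655)) = Add(-24411, 11655) = -12756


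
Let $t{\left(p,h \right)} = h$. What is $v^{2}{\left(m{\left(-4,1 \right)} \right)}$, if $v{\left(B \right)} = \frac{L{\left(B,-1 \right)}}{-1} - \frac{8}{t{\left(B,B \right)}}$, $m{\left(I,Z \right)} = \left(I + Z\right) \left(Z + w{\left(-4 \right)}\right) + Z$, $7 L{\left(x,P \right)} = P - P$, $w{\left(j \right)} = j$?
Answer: $\frac{16}{25} \approx 0.64$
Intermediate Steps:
$L{\left(x,P \right)} = 0$ ($L{\left(x,P \right)} = \frac{P - P}{7} = \frac{1}{7} \cdot 0 = 0$)
$m{\left(I,Z \right)} = Z + \left(-4 + Z\right) \left(I + Z\right)$ ($m{\left(I,Z \right)} = \left(I + Z\right) \left(Z - 4\right) + Z = \left(I + Z\right) \left(-4 + Z\right) + Z = \left(-4 + Z\right) \left(I + Z\right) + Z = Z + \left(-4 + Z\right) \left(I + Z\right)$)
$v{\left(B \right)} = - \frac{8}{B}$ ($v{\left(B \right)} = \frac{0}{-1} - \frac{8}{B} = 0 \left(-1\right) - \frac{8}{B} = 0 - \frac{8}{B} = - \frac{8}{B}$)
$v^{2}{\left(m{\left(-4,1 \right)} \right)} = \left(- \frac{8}{1^{2} - -16 - 3 - 4}\right)^{2} = \left(- \frac{8}{1 + 16 - 3 - 4}\right)^{2} = \left(- \frac{8}{10}\right)^{2} = \left(\left(-8\right) \frac{1}{10}\right)^{2} = \left(- \frac{4}{5}\right)^{2} = \frac{16}{25}$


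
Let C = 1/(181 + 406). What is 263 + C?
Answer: 154382/587 ≈ 263.00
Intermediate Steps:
C = 1/587 ≈ 0.0017036
263 + C = 263 + 1/587 = 154382/587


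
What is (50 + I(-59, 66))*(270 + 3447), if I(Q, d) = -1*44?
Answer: 22302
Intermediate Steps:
I(Q, d) = -44
(50 + I(-59, 66))*(270 + 3447) = (50 - 44)*(270 + 3447) = 6*3717 = 22302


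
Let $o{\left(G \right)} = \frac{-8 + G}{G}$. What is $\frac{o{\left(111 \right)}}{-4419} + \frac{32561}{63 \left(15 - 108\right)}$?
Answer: $- \frac{591558038}{106440453} \approx -5.5576$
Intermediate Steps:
$o{\left(G \right)} = \frac{-8 + G}{G}$
$\frac{o{\left(111 \right)}}{-4419} + \frac{32561}{63 \left(15 - 108\right)} = \frac{\frac{1}{111} \left(-8 + 111\right)}{-4419} + \frac{32561}{63 \left(15 - 108\right)} = \frac{1}{111} \cdot 103 \left(- \frac{1}{4419}\right) + \frac{32561}{63 \left(-93\right)} = \frac{103}{111} \left(- \frac{1}{4419}\right) + \frac{32561}{-5859} = - \frac{103}{490509} + 32561 \left(- \frac{1}{5859}\right) = - \frac{103}{490509} - \frac{32561}{5859} = - \frac{591558038}{106440453}$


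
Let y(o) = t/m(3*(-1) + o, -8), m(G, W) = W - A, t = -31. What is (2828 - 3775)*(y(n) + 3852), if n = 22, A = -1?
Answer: -25564265/7 ≈ -3.6520e+6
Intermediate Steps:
m(G, W) = 1 + W (m(G, W) = W - 1*(-1) = W + 1 = 1 + W)
y(o) = 31/7 (y(o) = -31/(1 - 8) = -31/(-7) = -31*(-⅐) = 31/7)
(2828 - 3775)*(y(n) + 3852) = (2828 - 3775)*(31/7 + 3852) = -947*26995/7 = -25564265/7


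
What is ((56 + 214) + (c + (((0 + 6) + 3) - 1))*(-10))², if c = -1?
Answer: 40000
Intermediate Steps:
((56 + 214) + (c + (((0 + 6) + 3) - 1))*(-10))² = ((56 + 214) + (-1 + (((0 + 6) + 3) - 1))*(-10))² = (270 + (-1 + ((6 + 3) - 1))*(-10))² = (270 + (-1 + (9 - 1))*(-10))² = (270 + (-1 + 8)*(-10))² = (270 + 7*(-10))² = (270 - 70)² = 200² = 40000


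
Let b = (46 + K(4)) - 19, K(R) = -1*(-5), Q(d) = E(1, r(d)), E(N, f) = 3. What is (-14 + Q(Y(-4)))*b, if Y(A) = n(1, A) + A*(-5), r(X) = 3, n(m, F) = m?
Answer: -352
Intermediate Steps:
Y(A) = 1 - 5*A (Y(A) = 1 + A*(-5) = 1 - 5*A)
Q(d) = 3
K(R) = 5
b = 32 (b = (46 + 5) - 19 = 51 - 19 = 32)
(-14 + Q(Y(-4)))*b = (-14 + 3)*32 = -11*32 = -352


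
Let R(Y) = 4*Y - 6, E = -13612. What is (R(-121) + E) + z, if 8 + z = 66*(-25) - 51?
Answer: -15811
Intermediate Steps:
R(Y) = -6 + 4*Y
z = -1709 (z = -8 + (66*(-25) - 51) = -8 + (-1650 - 51) = -8 - 1701 = -1709)
(R(-121) + E) + z = ((-6 + 4*(-121)) - 13612) - 1709 = ((-6 - 484) - 13612) - 1709 = (-490 - 13612) - 1709 = -14102 - 1709 = -15811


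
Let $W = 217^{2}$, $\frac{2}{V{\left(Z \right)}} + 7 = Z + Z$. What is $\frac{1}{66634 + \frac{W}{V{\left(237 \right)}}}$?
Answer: $\frac{2}{22123831} \approx 9.04 \cdot 10^{-8}$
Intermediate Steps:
$V{\left(Z \right)} = \frac{2}{-7 + 2 Z}$ ($V{\left(Z \right)} = \frac{2}{-7 + \left(Z + Z\right)} = \frac{2}{-7 + 2 Z}$)
$W = 47089$
$\frac{1}{66634 + \frac{W}{V{\left(237 \right)}}} = \frac{1}{66634 + \frac{47089}{2 \frac{1}{-7 + 2 \cdot 237}}} = \frac{1}{66634 + \frac{47089}{2 \frac{1}{-7 + 474}}} = \frac{1}{66634 + \frac{47089}{2 \cdot \frac{1}{467}}} = \frac{1}{66634 + \frac{47089}{\frac{2}{467}}} = \frac{1}{66634 + 47089 \cdot \frac{467}{2}} = \frac{1}{66634 + \frac{21990563}{2}} = \frac{1}{\frac{22123831}{2}} = \frac{2}{22123831}$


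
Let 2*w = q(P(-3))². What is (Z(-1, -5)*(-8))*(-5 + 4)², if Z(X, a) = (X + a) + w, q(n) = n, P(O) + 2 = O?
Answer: -52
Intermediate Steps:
P(O) = -2 + O
w = 25/2 (w = (-2 - 3)²/2 = (½)*(-5)² = (½)*25 = 25/2 ≈ 12.500)
Z(X, a) = 25/2 + X + a (Z(X, a) = (X + a) + 25/2 = 25/2 + X + a)
(Z(-1, -5)*(-8))*(-5 + 4)² = ((25/2 - 1 - 5)*(-8))*(-5 + 4)² = ((13/2)*(-8))*(-1)² = -52*1 = -52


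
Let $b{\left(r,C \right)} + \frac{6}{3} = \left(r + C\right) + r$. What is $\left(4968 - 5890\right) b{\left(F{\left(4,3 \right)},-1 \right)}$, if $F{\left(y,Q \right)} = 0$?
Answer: $2766$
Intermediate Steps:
$b{\left(r,C \right)} = -2 + C + 2 r$ ($b{\left(r,C \right)} = -2 + \left(\left(r + C\right) + r\right) = -2 + \left(\left(C + r\right) + r\right) = -2 + \left(C + 2 r\right) = -2 + C + 2 r$)
$\left(4968 - 5890\right) b{\left(F{\left(4,3 \right)},-1 \right)} = \left(4968 - 5890\right) \left(-2 - 1 + 2 \cdot 0\right) = \left(4968 - 5890\right) \left(-2 - 1 + 0\right) = \left(-922\right) \left(-3\right) = 2766$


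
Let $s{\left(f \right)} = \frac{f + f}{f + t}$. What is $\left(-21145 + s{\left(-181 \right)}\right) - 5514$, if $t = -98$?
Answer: $- \frac{7437499}{279} \approx -26658.0$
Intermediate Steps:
$s{\left(f \right)} = \frac{2 f}{-98 + f}$ ($s{\left(f \right)} = \frac{f + f}{f - 98} = \frac{2 f}{-98 + f}$)
$\left(-21145 + s{\left(-181 \right)}\right) - 5514 = \left(-21145 + 2 \left(-181\right) \frac{1}{-98 - 181}\right) - 5514 = \left(-21145 + 2 \left(-181\right) \frac{1}{-279}\right) - 5514 = \left(-21145 + 2 \left(-181\right) \left(- \frac{1}{279}\right)\right) - 5514 = \left(-21145 + \frac{362}{279}\right) - 5514 = - \frac{5899093}{279} - 5514 = - \frac{7437499}{279}$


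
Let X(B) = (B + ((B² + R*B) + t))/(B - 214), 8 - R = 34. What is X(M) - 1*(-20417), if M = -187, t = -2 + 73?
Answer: 8147502/401 ≈ 20318.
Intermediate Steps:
R = -26 (R = 8 - 1*34 = 8 - 34 = -26)
t = 71
X(B) = (71 + B² - 25*B)/(-214 + B) (X(B) = (B + ((B² - 26*B) + 71))/(B - 214) = (B + (71 + B² - 26*B))/(-214 + B) = (71 + B² - 25*B)/(-214 + B))
X(M) - 1*(-20417) = (71 + (-187)² - 25*(-187))/(-214 - 187) - 1*(-20417) = (71 + 34969 + 4675)/(-401) + 20417 = -1/401*39715 + 20417 = -39715/401 + 20417 = 8147502/401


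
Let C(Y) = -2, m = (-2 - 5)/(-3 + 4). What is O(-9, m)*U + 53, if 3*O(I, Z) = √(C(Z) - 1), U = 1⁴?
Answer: 53 + I*√3/3 ≈ 53.0 + 0.57735*I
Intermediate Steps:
U = 1
m = -7 (m = -7/1 = -7*1 = -7)
O(I, Z) = I*√3/3 (O(I, Z) = √(-2 - 1)/3 = √(-3)/3 = (I*√3)/3 = I*√3/3)
O(-9, m)*U + 53 = (I*√3/3)*1 + 53 = I*√3/3 + 53 = 53 + I*√3/3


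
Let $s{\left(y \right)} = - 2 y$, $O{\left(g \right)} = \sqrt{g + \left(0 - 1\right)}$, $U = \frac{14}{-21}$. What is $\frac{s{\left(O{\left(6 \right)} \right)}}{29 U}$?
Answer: $\frac{3 \sqrt{5}}{29} \approx 0.23132$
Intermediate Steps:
$U = - \frac{2}{3}$ ($U = 14 \left(- \frac{1}{21}\right) = - \frac{2}{3} \approx -0.66667$)
$O{\left(g \right)} = \sqrt{-1 + g}$ ($O{\left(g \right)} = \sqrt{g + \left(0 - 1\right)} = \sqrt{g - 1} = \sqrt{-1 + g}$)
$\frac{s{\left(O{\left(6 \right)} \right)}}{29 U} = \frac{\left(-2\right) \sqrt{-1 + 6}}{29 \left(- \frac{2}{3}\right)} = \frac{\left(-2\right) \sqrt{5}}{- \frac{58}{3}} = - \frac{3 \left(- 2 \sqrt{5}\right)}{58} = \frac{3 \sqrt{5}}{29}$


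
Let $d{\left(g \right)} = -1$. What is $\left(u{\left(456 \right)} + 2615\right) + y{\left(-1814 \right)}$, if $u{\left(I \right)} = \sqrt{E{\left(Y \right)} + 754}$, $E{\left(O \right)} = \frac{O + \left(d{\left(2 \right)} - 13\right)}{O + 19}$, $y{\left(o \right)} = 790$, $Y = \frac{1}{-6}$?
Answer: $3405 + \frac{\sqrt{9618221}}{113} \approx 3432.4$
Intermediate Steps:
$Y = - \frac{1}{6} \approx -0.16667$
$E{\left(O \right)} = \frac{-14 + O}{19 + O}$ ($E{\left(O \right)} = \frac{O - 14}{O + 19} = \frac{O - 14}{19 + O} = \frac{-14 + O}{19 + O}$)
$u{\left(I \right)} = \frac{\sqrt{9618221}}{113}$ ($u{\left(I \right)} = \sqrt{\frac{-14 - \frac{1}{6}}{19 - \frac{1}{6}} + 754} = \sqrt{\frac{1}{\frac{113}{6}} \left(- \frac{85}{6}\right) + 754} = \sqrt{\frac{6}{113} \left(- \frac{85}{6}\right) + 754} = \sqrt{- \frac{85}{113} + 754} = \sqrt{\frac{85117}{113}} = \frac{\sqrt{9618221}}{113}$)
$\left(u{\left(456 \right)} + 2615\right) + y{\left(-1814 \right)} = \left(\frac{\sqrt{9618221}}{113} + 2615\right) + 790 = \left(2615 + \frac{\sqrt{9618221}}{113}\right) + 790 = 3405 + \frac{\sqrt{9618221}}{113}$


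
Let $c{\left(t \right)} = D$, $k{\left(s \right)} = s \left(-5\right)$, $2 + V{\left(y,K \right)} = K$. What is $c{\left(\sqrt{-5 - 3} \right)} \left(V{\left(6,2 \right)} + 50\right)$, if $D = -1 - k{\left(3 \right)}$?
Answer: $700$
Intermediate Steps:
$V{\left(y,K \right)} = -2 + K$
$k{\left(s \right)} = - 5 s$
$D = 14$ ($D = -1 - \left(-5\right) 3 = -1 - -15 = -1 + 15 = 14$)
$c{\left(t \right)} = 14$
$c{\left(\sqrt{-5 - 3} \right)} \left(V{\left(6,2 \right)} + 50\right) = 14 \left(\left(-2 + 2\right) + 50\right) = 14 \left(0 + 50\right) = 14 \cdot 50 = 700$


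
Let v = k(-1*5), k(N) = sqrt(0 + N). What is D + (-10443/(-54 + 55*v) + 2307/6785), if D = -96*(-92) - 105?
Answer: 1072124061852/122408185 + 574365*I*sqrt(5)/18041 ≈ 8758.6 + 71.189*I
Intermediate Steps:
k(N) = sqrt(N)
v = I*sqrt(5) (v = sqrt(-1*5) = sqrt(-5) = I*sqrt(5) ≈ 2.2361*I)
D = 8727 (D = 8832 - 105 = 8727)
D + (-10443/(-54 + 55*v) + 2307/6785) = 8727 + (-10443/(-54 + 55*(I*sqrt(5))) + 2307/6785) = 8727 + (-10443/(-54 + 55*I*sqrt(5)) + 2307*(1/6785)) = 8727 + (-10443/(-54 + 55*I*sqrt(5)) + 2307/6785) = 8727 + (2307/6785 - 10443/(-54 + 55*I*sqrt(5))) = 59215002/6785 - 10443/(-54 + 55*I*sqrt(5))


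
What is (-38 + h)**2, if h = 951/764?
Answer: 788542561/583696 ≈ 1350.9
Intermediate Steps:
h = 951/764 (h = 951*(1/764) = 951/764 ≈ 1.2448)
(-38 + h)**2 = (-38 + 951/764)**2 = (-28081/764)**2 = 788542561/583696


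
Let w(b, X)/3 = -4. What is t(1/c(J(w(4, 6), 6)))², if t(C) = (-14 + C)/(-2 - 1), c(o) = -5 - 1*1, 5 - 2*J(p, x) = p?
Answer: 7225/324 ≈ 22.299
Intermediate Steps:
w(b, X) = -12 (w(b, X) = 3*(-4) = -12)
J(p, x) = 5/2 - p/2
c(o) = -6 (c(o) = -5 - 1 = -6)
t(C) = 14/3 - C/3 (t(C) = (-14 + C)/(-3) = (-14 + C)*(-⅓) = 14/3 - C/3)
t(1/c(J(w(4, 6), 6)))² = (14/3 - ⅓/(-6))² = (14/3 - ⅓*(-⅙))² = (14/3 + 1/18)² = (85/18)² = 7225/324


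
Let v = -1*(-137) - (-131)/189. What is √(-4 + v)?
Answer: 2*√132657/63 ≈ 11.563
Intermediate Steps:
v = 26024/189 (v = 137 - (-131)/189 = 137 - 1*(-131/189) = 137 + 131/189 = 26024/189 ≈ 137.69)
√(-4 + v) = √(-4 + 26024/189) = √(25268/189) = 2*√132657/63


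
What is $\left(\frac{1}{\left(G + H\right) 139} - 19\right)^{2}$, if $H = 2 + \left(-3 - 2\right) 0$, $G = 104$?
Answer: $\frac{78369203025}{217090756} \approx 361.0$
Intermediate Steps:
$H = 2$ ($H = 2 + \left(-3 - 2\right) 0 = 2 - 0 = 2 + 0 = 2$)
$\left(\frac{1}{\left(G + H\right) 139} - 19\right)^{2} = \left(\frac{1}{\left(104 + 2\right) 139} - 19\right)^{2} = \left(\frac{1}{106} \cdot \frac{1}{139} - 19\right)^{2} = \left(\frac{1}{14734} - 19\right)^{2} = \left(- \frac{279945}{14734}\right)^{2} = \frac{78369203025}{217090756}$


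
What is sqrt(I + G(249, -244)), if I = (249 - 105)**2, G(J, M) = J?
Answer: sqrt(20985) ≈ 144.86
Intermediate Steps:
I = 20736 (I = 144**2 = 20736)
sqrt(I + G(249, -244)) = sqrt(20736 + 249) = sqrt(20985)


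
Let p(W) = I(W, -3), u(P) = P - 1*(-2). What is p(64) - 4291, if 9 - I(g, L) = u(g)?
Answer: -4348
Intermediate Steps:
u(P) = 2 + P (u(P) = P + 2 = 2 + P)
I(g, L) = 7 - g (I(g, L) = 9 - (2 + g) = 9 + (-2 - g) = 7 - g)
p(W) = 7 - W
p(64) - 4291 = (7 - 1*64) - 4291 = (7 - 64) - 4291 = -57 - 4291 = -4348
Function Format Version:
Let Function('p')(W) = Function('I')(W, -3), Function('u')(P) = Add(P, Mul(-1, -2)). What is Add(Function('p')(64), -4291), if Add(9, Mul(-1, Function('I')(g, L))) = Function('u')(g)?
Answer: -4348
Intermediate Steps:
Function('u')(P) = Add(2, P) (Function('u')(P) = Add(P, 2) = Add(2, P))
Function('I')(g, L) = Add(7, Mul(-1, g)) (Function('I')(g, L) = Add(9, Mul(-1, Add(2, g))) = Add(9, Add(-2, Mul(-1, g))) = Add(7, Mul(-1, g)))
Function('p')(W) = Add(7, Mul(-1, W))
Add(Function('p')(64), -4291) = Add(Add(7, Mul(-1, 64)), -4291) = Add(Add(7, -64), -4291) = Add(-57, -4291) = -4348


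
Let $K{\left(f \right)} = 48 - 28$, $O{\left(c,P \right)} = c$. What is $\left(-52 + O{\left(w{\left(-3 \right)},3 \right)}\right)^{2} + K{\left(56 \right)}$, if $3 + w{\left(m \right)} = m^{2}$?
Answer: $2136$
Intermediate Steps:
$w{\left(m \right)} = -3 + m^{2}$
$K{\left(f \right)} = 20$ ($K{\left(f \right)} = 48 - 28 = 20$)
$\left(-52 + O{\left(w{\left(-3 \right)},3 \right)}\right)^{2} + K{\left(56 \right)} = \left(-52 - \left(3 - \left(-3\right)^{2}\right)\right)^{2} + 20 = \left(-52 + \left(-3 + 9\right)\right)^{2} + 20 = \left(-52 + 6\right)^{2} + 20 = \left(-46\right)^{2} + 20 = 2116 + 20 = 2136$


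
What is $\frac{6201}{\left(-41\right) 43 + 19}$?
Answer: $- \frac{6201}{1744} \approx -3.5556$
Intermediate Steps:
$\frac{6201}{\left(-41\right) 43 + 19} = \frac{6201}{-1763 + 19} = \frac{6201}{-1744} = 6201 \left(- \frac{1}{1744}\right) = - \frac{6201}{1744}$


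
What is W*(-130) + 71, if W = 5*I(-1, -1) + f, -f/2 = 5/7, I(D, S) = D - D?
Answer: 1797/7 ≈ 256.71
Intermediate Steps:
I(D, S) = 0
f = -10/7 ≈ -1.4286
W = -10/7 (W = 5*0 - 10/7 = 0 - 10/7 = -10/7 ≈ -1.4286)
W*(-130) + 71 = -10/7*(-130) + 71 = 1300/7 + 71 = 1797/7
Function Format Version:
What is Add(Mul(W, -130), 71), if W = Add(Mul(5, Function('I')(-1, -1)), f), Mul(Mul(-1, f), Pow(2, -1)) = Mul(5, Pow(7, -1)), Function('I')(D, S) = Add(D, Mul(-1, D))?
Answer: Rational(1797, 7) ≈ 256.71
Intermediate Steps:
Function('I')(D, S) = 0
f = Rational(-10, 7) (f = Mul(-2, Mul(5, Pow(7, -1))) = Mul(-2, Mul(5, Rational(1, 7))) = Mul(-2, Rational(5, 7)) = Rational(-10, 7) ≈ -1.4286)
W = Rational(-10, 7) (W = Add(Mul(5, 0), Rational(-10, 7)) = Add(0, Rational(-10, 7)) = Rational(-10, 7) ≈ -1.4286)
Add(Mul(W, -130), 71) = Add(Mul(Rational(-10, 7), -130), 71) = Add(Rational(1300, 7), 71) = Rational(1797, 7)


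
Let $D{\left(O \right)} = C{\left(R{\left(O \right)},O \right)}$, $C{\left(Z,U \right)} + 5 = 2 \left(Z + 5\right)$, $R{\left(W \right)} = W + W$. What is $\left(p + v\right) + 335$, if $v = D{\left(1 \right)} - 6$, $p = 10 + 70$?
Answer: $418$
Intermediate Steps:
$p = 80$
$R{\left(W \right)} = 2 W$
$C{\left(Z,U \right)} = 5 + 2 Z$ ($C{\left(Z,U \right)} = -5 + 2 \left(Z + 5\right) = -5 + 2 \left(5 + Z\right) = -5 + \left(10 + 2 Z\right) = 5 + 2 Z$)
$D{\left(O \right)} = 5 + 4 O$ ($D{\left(O \right)} = 5 + 2 \cdot 2 O = 5 + 4 O$)
$v = 3$ ($v = \left(5 + 4 \cdot 1\right) - 6 = \left(5 + 4\right) - 6 = 9 - 6 = 3$)
$\left(p + v\right) + 335 = \left(80 + 3\right) + 335 = 83 + 335 = 418$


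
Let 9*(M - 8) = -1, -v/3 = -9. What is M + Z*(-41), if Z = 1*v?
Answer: -9892/9 ≈ -1099.1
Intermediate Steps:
v = 27 (v = -3*(-9) = 27)
M = 71/9 (M = 8 + (⅑)*(-1) = 8 - ⅑ = 71/9 ≈ 7.8889)
Z = 27 (Z = 1*27 = 27)
M + Z*(-41) = 71/9 + 27*(-41) = 71/9 - 1107 = -9892/9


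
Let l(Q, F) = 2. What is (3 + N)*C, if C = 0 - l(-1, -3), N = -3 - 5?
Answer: 10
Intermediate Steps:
N = -8
C = -2 (C = 0 - 1*2 = 0 - 2 = -2)
(3 + N)*C = (3 - 8)*(-2) = -5*(-2) = 10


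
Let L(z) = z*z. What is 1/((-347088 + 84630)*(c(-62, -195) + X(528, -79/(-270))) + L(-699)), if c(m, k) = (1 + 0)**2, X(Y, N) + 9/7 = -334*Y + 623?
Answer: 1/46122045471 ≈ 2.1682e-11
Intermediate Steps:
L(z) = z**2
X(Y, N) = 4352/7 - 334*Y (X(Y, N) = -9/7 + (-334*Y + 623) = -9/7 + (623 - 334*Y) = 4352/7 - 334*Y)
c(m, k) = 1 (c(m, k) = 1**2 = 1)
1/((-347088 + 84630)*(c(-62, -195) + X(528, -79/(-270))) + L(-699)) = 1/((-347088 + 84630)*(1 + (4352/7 - 334*528)) + (-699)**2) = 1/(-262458*(1 + (4352/7 - 176352)) + 488601) = 1/(-262458*(1 - 1230112/7) + 488601) = 1/(-262458*(-1230105/7) + 488601) = 1/(46121556870 + 488601) = 1/46122045471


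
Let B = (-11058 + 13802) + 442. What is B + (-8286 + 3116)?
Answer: -1984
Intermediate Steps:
B = 3186 (B = 2744 + 442 = 3186)
B + (-8286 + 3116) = 3186 + (-8286 + 3116) = 3186 - 5170 = -1984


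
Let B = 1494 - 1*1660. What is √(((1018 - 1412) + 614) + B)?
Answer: 3*√6 ≈ 7.3485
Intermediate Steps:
B = -166 (B = 1494 - 1660 = -166)
√(((1018 - 1412) + 614) + B) = √(((1018 - 1412) + 614) - 166) = √((-394 + 614) - 166) = √(220 - 166) = √54 = 3*√6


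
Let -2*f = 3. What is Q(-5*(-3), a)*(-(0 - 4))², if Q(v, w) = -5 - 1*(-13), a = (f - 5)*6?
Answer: 128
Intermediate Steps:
f = -3/2 (f = -½*3 = -3/2 ≈ -1.5000)
a = -39 (a = (-3/2 - 5)*6 = -13/2*6 = -39)
Q(v, w) = 8 (Q(v, w) = -5 + 13 = 8)
Q(-5*(-3), a)*(-(0 - 4))² = 8*(-(0 - 4))² = 8*(-1*(-4))² = 8*4² = 8*16 = 128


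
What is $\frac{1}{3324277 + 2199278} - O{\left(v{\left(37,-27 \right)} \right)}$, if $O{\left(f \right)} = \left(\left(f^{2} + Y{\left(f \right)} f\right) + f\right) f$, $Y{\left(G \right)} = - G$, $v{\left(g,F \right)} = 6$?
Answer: $- \frac{198847979}{5523555} \approx -36.0$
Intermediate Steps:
$O{\left(f \right)} = f^{2}$ ($O{\left(f \right)} = \left(\left(f^{2} + - f f\right) + f\right) f = \left(\left(f^{2} - f^{2}\right) + f\right) f = \left(0 + f\right) f = f f = f^{2}$)
$\frac{1}{3324277 + 2199278} - O{\left(v{\left(37,-27 \right)} \right)} = \frac{1}{3324277 + 2199278} - 6^{2} = \frac{1}{5523555} - 36 = - \frac{198847979}{5523555}$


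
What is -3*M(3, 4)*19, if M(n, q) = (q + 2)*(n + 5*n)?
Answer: -6156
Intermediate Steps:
M(n, q) = 6*n*(2 + q) (M(n, q) = (2 + q)*(6*n) = 6*n*(2 + q))
-3*M(3, 4)*19 = -18*3*(2 + 4)*19 = -18*3*6*19 = -3*108*19 = -324*19 = -6156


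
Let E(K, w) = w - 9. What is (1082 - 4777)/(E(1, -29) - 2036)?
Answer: 3695/2074 ≈ 1.7816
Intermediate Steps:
E(K, w) = -9 + w
(1082 - 4777)/(E(1, -29) - 2036) = (1082 - 4777)/((-9 - 29) - 2036) = -3695/(-38 - 2036) = -3695/(-2074) = -3695*(-1/2074) = 3695/2074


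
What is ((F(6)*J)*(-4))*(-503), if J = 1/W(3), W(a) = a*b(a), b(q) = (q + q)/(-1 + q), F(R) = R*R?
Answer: 8048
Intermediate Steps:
F(R) = R²
b(q) = 2*q/(-1 + q) (b(q) = (2*q)/(-1 + q) = 2*q/(-1 + q))
W(a) = 2*a²/(-1 + a) (W(a) = a*(2*a/(-1 + a)) = 2*a²/(-1 + a))
J = ⅑ (J = 1/(2*3²/(-1 + 3)) = 1/(2*9/2) = 1/(2*9*(½)) = 1/9 = ⅑ ≈ 0.11111)
((F(6)*J)*(-4))*(-503) = ((6²*(⅑))*(-4))*(-503) = ((36*(⅑))*(-4))*(-503) = (4*(-4))*(-503) = -16*(-503) = 8048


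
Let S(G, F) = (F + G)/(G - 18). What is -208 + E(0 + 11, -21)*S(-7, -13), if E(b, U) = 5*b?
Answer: -164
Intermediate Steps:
S(G, F) = (F + G)/(-18 + G)
-208 + E(0 + 11, -21)*S(-7, -13) = -208 + (5*(0 + 11))*((-13 - 7)/(-18 - 7)) = -208 + (5*11)*(-20/(-25)) = -208 + 55*(-1/25*(-20)) = -208 + 55*(⅘) = -208 + 44 = -164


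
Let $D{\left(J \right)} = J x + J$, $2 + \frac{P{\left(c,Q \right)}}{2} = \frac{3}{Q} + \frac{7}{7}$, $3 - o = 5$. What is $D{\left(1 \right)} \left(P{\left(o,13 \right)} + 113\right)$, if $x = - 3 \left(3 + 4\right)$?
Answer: $- \frac{28980}{13} \approx -2229.2$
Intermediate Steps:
$o = -2$ ($o = 3 - 5 = -2$)
$P{\left(c,Q \right)} = -2 + \frac{6}{Q}$ ($P{\left(c,Q \right)} = -4 + 2 \left(\frac{3}{Q} + \frac{7}{7}\right) = -4 + 2 \left(\frac{3}{Q} + 7 \cdot \frac{1}{7}\right) = -4 + 2 \left(\frac{3}{Q} + 1\right) = -4 + 2 \left(1 + \frac{3}{Q}\right) = -4 + \left(2 + \frac{6}{Q}\right) = -2 + \frac{6}{Q}$)
$x = -21$ ($x = \left(-3\right) 7 = -21$)
$D{\left(J \right)} = - 20 J$ ($D{\left(J \right)} = J \left(-21\right) + J = - 21 J + J = - 20 J$)
$D{\left(1 \right)} \left(P{\left(o,13 \right)} + 113\right) = \left(-20\right) 1 \left(\left(-2 + \frac{6}{13}\right) + 113\right) = - 20 \left(\left(-2 + 6 \cdot \frac{1}{13}\right) + 113\right) = - 20 \left(\left(-2 + \frac{6}{13}\right) + 113\right) = - 20 \left(- \frac{20}{13} + 113\right) = \left(-20\right) \frac{1449}{13} = - \frac{28980}{13}$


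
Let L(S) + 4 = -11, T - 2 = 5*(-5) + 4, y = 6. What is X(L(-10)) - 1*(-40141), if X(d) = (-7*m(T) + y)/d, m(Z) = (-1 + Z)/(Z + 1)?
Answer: 5419051/135 ≈ 40141.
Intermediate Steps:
T = -19 (T = 2 + (5*(-5) + 4) = 2 + (-25 + 4) = 2 - 21 = -19)
m(Z) = (-1 + Z)/(1 + Z)
L(S) = -15 (L(S) = -4 - 11 = -15)
X(d) = -16/(9*d) (X(d) = (-7*(-1 - 19)/(1 - 19) + 6)/d = (-7*(-20)/(-18) + 6)/d = (-(-7)*(-20)/18 + 6)/d = (-7*10/9 + 6)/d = (-70/9 + 6)/d = -16/(9*d))
X(L(-10)) - 1*(-40141) = -16/9/(-15) - 1*(-40141) = -16/9*(-1/15) + 40141 = 16/135 + 40141 = 5419051/135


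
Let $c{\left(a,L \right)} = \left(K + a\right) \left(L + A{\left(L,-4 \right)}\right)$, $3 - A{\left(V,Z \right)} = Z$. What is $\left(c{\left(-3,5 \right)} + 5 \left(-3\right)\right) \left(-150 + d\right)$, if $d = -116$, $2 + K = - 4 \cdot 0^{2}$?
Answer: $19950$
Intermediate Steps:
$A{\left(V,Z \right)} = 3 - Z$
$K = -2$ ($K = -2 - 4 \cdot 0^{2} = -2 - 0 = -2 + 0 = -2$)
$c{\left(a,L \right)} = \left(-2 + a\right) \left(7 + L\right)$ ($c{\left(a,L \right)} = \left(-2 + a\right) \left(L + \left(3 - -4\right)\right) = \left(-2 + a\right) \left(L + \left(3 + 4\right)\right) = \left(-2 + a\right) \left(L + 7\right) = \left(-2 + a\right) \left(7 + L\right)$)
$\left(c{\left(-3,5 \right)} + 5 \left(-3\right)\right) \left(-150 + d\right) = \left(\left(-14 - 10 + 7 \left(-3\right) + 5 \left(-3\right)\right) + 5 \left(-3\right)\right) \left(-150 - 116\right) = \left(\left(-14 - 10 - 21 - 15\right) - 15\right) \left(-266\right) = \left(-60 - 15\right) \left(-266\right) = \left(-75\right) \left(-266\right) = 19950$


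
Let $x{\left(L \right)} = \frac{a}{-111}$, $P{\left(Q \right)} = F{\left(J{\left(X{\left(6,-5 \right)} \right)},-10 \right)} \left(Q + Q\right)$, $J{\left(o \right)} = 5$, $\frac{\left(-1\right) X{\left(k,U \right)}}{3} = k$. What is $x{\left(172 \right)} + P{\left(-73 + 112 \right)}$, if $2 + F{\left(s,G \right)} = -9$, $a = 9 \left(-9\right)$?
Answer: $- \frac{31719}{37} \approx -857.27$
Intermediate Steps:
$X{\left(k,U \right)} = - 3 k$
$a = -81$
$F{\left(s,G \right)} = -11$ ($F{\left(s,G \right)} = -2 - 9 = -11$)
$P{\left(Q \right)} = - 22 Q$ ($P{\left(Q \right)} = - 11 \left(Q + Q\right) = - 11 \cdot 2 Q = - 22 Q$)
$x{\left(L \right)} = \frac{27}{37}$ ($x{\left(L \right)} = - \frac{81}{-111} = \left(-81\right) \left(- \frac{1}{111}\right) = \frac{27}{37}$)
$x{\left(172 \right)} + P{\left(-73 + 112 \right)} = \frac{27}{37} - 22 \left(-73 + 112\right) = \frac{27}{37} - 858 = - \frac{31719}{37}$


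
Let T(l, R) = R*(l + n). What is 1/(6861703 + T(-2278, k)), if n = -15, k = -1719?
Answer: 1/10803370 ≈ 9.2564e-8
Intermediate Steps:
T(l, R) = R*(-15 + l) (T(l, R) = R*(l - 15) = R*(-15 + l))
1/(6861703 + T(-2278, k)) = 1/(6861703 - 1719*(-15 - 2278)) = 1/(6861703 - 1719*(-2293)) = 1/(6861703 + 3941667) = 1/10803370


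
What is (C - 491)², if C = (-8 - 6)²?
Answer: 87025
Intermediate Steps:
C = 196 (C = (-14)² = 196)
(C - 491)² = (196 - 491)² = (-295)² = 87025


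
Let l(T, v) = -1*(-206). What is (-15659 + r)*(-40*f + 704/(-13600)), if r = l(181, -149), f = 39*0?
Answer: 19998/25 ≈ 799.92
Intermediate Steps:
l(T, v) = 206
f = 0
r = 206
(-15659 + r)*(-40*f + 704/(-13600)) = (-15659 + 206)*(-40*0 + 704/(-13600)) = -15453*(0 + 704*(-1/13600)) = -15453*(0 - 22/425) = -15453*(-22/425) = 19998/25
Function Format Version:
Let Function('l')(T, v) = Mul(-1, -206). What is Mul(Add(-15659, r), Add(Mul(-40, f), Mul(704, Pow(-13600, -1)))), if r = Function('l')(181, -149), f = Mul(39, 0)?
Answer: Rational(19998, 25) ≈ 799.92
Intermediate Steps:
Function('l')(T, v) = 206
f = 0
r = 206
Mul(Add(-15659, r), Add(Mul(-40, f), Mul(704, Pow(-13600, -1)))) = Mul(Add(-15659, 206), Add(Mul(-40, 0), Mul(704, Pow(-13600, -1)))) = Mul(-15453, Add(0, Mul(704, Rational(-1, 13600)))) = Mul(-15453, Add(0, Rational(-22, 425))) = Mul(-15453, Rational(-22, 425)) = Rational(19998, 25)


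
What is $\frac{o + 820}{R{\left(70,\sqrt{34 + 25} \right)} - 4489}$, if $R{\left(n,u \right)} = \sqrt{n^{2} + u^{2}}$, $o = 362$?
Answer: $- \frac{2652999}{10073081} - \frac{1773 \sqrt{551}}{10073081} \approx -0.26751$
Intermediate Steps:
$\frac{o + 820}{R{\left(70,\sqrt{34 + 25} \right)} - 4489} = \frac{362 + 820}{\sqrt{70^{2} + \left(\sqrt{34 + 25}\right)^{2}} - 4489} = \frac{1182}{\sqrt{4900 + \left(\sqrt{59}\right)^{2}} - 4489} = \frac{1182}{\sqrt{4900 + 59} - 4489} = \frac{1182}{\sqrt{4959} - 4489} = \frac{1182}{3 \sqrt{551} - 4489} = \frac{1182}{-4489 + 3 \sqrt{551}}$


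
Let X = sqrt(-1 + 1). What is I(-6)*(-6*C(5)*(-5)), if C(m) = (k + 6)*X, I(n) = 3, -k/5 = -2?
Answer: 0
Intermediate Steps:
k = 10 (k = -5*(-2) = 10)
X = 0 (X = sqrt(0) = 0)
C(m) = 0 (C(m) = (10 + 6)*0 = 16*0 = 0)
I(-6)*(-6*C(5)*(-5)) = 3*(-6*0*(-5)) = 3*(0*(-5)) = 3*0 = 0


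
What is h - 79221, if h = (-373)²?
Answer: 59908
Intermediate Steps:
h = 139129
h - 79221 = 139129 - 79221 = 59908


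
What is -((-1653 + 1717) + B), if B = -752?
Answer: 688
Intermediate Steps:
-((-1653 + 1717) + B) = -((-1653 + 1717) - 752) = -(64 - 752) = -1*(-688) = 688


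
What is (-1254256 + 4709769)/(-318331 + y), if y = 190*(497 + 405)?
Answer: -3455513/146951 ≈ -23.515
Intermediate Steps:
y = 171380 (y = 190*902 = 171380)
(-1254256 + 4709769)/(-318331 + y) = (-1254256 + 4709769)/(-318331 + 171380) = 3455513/(-146951) = 3455513*(-1/146951) = -3455513/146951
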